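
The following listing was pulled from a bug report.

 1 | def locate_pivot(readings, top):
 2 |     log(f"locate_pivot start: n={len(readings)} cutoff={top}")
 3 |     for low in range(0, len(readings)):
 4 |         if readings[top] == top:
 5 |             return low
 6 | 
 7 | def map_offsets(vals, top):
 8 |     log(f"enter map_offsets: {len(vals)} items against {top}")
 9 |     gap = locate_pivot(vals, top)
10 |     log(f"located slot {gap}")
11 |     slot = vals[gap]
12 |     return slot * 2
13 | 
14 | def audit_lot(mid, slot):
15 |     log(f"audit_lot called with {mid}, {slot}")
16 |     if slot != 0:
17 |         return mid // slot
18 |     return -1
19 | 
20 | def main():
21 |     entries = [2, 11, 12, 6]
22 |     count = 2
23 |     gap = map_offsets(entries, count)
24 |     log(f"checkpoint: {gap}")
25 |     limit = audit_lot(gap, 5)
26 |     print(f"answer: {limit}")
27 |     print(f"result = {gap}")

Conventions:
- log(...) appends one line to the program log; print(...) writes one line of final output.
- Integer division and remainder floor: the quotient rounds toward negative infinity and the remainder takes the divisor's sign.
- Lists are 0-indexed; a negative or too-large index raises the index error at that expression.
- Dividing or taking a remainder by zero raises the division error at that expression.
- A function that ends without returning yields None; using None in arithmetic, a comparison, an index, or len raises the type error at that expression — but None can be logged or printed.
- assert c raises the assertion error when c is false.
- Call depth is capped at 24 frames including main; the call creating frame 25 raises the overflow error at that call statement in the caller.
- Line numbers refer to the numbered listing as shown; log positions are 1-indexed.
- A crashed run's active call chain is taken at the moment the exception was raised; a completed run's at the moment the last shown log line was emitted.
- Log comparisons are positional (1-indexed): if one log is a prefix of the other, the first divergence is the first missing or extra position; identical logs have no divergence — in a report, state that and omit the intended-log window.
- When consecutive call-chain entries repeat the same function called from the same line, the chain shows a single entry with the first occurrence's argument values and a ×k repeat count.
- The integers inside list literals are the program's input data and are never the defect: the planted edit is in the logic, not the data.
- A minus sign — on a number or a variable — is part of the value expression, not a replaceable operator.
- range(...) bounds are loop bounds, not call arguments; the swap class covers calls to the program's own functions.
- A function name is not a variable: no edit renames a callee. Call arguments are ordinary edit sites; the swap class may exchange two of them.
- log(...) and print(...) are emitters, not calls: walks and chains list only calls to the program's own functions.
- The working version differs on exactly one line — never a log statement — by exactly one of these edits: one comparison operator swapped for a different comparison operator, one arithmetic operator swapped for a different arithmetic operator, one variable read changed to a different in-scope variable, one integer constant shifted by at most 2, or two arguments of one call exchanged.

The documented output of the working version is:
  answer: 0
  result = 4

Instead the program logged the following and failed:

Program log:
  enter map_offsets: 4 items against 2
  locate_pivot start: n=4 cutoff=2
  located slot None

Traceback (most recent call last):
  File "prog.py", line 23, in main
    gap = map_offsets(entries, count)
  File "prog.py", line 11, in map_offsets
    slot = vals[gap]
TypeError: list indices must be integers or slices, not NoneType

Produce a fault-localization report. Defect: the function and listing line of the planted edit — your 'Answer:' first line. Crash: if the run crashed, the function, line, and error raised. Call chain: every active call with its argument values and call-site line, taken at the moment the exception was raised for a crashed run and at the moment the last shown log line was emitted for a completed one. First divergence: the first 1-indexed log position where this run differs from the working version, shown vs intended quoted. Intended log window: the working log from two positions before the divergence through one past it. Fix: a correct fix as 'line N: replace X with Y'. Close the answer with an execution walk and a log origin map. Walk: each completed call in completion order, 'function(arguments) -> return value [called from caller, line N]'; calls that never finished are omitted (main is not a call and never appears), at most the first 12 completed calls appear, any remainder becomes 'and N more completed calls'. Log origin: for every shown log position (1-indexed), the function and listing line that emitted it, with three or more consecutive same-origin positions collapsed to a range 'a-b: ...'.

Answer: the defect is in locate_pivot at line 4.
Core observation: The log first diverges at position 3: the faulty run prints 'located slot None' where the working version prints 'located slot 0'.
Crash: map_offsets, line 11, TypeError.
Call chain: main -> map_offsets([2, 11, 12, 6], 2) (called at line 23).
First divergence: position 3 — the shown line 'located slot None' should read 'located slot 0'.
Intended log window:
  1: enter map_offsets: 4 items against 2
  2: locate_pivot start: n=4 cutoff=2
  3: located slot 0
  4: checkpoint: 4
Execution walk:
  locate_pivot([2, 11, 12, 6], 2) -> None  [called from map_offsets, line 9]
Log line origins:
  1: from map_offsets, line 8
  2: from locate_pivot, line 2
  3: from map_offsets, line 10
A correct fix: line 4: replace `readings[top]` with `readings[low]`.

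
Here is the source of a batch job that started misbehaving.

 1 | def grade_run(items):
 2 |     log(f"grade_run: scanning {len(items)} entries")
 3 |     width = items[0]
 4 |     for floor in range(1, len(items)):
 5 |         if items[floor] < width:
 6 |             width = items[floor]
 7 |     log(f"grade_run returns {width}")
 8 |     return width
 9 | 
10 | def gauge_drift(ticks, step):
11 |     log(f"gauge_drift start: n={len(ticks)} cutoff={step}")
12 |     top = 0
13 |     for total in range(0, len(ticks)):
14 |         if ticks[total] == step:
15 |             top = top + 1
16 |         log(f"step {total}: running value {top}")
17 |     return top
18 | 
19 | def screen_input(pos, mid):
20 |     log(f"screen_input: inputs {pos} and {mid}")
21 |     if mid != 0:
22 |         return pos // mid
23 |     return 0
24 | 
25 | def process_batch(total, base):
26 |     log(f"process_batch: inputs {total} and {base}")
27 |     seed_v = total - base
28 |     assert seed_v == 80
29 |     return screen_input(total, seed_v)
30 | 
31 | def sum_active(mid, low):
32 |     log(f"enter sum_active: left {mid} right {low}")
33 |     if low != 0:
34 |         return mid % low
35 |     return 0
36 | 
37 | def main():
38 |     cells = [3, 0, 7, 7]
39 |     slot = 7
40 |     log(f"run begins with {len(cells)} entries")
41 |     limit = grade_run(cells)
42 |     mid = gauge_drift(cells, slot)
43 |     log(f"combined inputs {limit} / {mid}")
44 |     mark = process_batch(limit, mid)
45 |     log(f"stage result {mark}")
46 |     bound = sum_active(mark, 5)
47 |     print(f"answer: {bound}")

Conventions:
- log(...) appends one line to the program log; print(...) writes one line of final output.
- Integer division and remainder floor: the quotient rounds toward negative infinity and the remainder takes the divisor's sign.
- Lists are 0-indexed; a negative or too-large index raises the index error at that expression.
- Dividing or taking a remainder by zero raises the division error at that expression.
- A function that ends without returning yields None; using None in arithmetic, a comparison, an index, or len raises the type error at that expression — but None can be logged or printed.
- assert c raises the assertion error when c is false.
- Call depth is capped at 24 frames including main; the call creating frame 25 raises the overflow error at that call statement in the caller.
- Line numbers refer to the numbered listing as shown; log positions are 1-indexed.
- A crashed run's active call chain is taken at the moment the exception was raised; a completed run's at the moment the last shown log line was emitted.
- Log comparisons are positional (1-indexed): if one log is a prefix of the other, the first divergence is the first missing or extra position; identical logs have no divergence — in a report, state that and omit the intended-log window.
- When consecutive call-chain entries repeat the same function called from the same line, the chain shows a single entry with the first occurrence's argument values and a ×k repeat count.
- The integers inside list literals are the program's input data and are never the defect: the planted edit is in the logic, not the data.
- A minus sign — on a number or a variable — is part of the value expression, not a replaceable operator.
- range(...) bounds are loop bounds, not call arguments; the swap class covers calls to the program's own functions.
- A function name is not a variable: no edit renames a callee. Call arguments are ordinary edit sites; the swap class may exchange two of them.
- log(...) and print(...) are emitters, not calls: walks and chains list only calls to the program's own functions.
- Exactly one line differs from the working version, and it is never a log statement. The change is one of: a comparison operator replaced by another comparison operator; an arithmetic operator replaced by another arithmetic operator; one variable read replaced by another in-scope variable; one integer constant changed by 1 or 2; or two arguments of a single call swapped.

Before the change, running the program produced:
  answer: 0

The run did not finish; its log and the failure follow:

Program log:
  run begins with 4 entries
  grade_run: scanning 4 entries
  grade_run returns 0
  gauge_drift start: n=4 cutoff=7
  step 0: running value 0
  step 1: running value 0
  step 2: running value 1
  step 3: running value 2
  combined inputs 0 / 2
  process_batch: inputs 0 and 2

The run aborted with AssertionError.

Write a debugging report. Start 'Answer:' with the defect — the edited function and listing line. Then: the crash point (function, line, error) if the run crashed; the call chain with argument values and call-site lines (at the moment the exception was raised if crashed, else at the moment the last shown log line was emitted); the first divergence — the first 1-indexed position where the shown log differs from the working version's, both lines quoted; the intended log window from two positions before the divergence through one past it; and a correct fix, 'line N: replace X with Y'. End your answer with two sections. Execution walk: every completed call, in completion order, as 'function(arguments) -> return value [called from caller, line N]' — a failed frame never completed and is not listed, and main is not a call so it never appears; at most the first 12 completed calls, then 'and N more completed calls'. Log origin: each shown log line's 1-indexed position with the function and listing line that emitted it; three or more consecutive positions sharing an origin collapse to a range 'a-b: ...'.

Answer: the defect is in process_batch at line 28.
The tell: The faulty run's log stops after 10 lines; the working version's next line would be 'screen_input: inputs 0 and -2'.
Crash: process_batch, line 28, AssertionError.
Call chain: main -> process_batch(0, 2) (called at line 44).
First divergence: position 11 — the faulty run's log ends after 10 lines; the working version continues with 'screen_input: inputs 0 and -2'.
Intended log window:
  9: combined inputs 0 / 2
  10: process_batch: inputs 0 and 2
  11: screen_input: inputs 0 and -2
  12: stage result 0
Execution walk:
  grade_run([3, 0, 7, 7]) -> 0  [called from main, line 41]
  gauge_drift([3, 0, 7, 7], 7) -> 2  [called from main, line 42]
Log origin:
  1: from main, line 40
  2: from grade_run, line 2
  3: from grade_run, line 7
  4: from gauge_drift, line 11
  5-8: from gauge_drift, line 16
  9: from main, line 43
  10: from process_batch, line 26
A correct fix: line 28: replace `==` with `<=`.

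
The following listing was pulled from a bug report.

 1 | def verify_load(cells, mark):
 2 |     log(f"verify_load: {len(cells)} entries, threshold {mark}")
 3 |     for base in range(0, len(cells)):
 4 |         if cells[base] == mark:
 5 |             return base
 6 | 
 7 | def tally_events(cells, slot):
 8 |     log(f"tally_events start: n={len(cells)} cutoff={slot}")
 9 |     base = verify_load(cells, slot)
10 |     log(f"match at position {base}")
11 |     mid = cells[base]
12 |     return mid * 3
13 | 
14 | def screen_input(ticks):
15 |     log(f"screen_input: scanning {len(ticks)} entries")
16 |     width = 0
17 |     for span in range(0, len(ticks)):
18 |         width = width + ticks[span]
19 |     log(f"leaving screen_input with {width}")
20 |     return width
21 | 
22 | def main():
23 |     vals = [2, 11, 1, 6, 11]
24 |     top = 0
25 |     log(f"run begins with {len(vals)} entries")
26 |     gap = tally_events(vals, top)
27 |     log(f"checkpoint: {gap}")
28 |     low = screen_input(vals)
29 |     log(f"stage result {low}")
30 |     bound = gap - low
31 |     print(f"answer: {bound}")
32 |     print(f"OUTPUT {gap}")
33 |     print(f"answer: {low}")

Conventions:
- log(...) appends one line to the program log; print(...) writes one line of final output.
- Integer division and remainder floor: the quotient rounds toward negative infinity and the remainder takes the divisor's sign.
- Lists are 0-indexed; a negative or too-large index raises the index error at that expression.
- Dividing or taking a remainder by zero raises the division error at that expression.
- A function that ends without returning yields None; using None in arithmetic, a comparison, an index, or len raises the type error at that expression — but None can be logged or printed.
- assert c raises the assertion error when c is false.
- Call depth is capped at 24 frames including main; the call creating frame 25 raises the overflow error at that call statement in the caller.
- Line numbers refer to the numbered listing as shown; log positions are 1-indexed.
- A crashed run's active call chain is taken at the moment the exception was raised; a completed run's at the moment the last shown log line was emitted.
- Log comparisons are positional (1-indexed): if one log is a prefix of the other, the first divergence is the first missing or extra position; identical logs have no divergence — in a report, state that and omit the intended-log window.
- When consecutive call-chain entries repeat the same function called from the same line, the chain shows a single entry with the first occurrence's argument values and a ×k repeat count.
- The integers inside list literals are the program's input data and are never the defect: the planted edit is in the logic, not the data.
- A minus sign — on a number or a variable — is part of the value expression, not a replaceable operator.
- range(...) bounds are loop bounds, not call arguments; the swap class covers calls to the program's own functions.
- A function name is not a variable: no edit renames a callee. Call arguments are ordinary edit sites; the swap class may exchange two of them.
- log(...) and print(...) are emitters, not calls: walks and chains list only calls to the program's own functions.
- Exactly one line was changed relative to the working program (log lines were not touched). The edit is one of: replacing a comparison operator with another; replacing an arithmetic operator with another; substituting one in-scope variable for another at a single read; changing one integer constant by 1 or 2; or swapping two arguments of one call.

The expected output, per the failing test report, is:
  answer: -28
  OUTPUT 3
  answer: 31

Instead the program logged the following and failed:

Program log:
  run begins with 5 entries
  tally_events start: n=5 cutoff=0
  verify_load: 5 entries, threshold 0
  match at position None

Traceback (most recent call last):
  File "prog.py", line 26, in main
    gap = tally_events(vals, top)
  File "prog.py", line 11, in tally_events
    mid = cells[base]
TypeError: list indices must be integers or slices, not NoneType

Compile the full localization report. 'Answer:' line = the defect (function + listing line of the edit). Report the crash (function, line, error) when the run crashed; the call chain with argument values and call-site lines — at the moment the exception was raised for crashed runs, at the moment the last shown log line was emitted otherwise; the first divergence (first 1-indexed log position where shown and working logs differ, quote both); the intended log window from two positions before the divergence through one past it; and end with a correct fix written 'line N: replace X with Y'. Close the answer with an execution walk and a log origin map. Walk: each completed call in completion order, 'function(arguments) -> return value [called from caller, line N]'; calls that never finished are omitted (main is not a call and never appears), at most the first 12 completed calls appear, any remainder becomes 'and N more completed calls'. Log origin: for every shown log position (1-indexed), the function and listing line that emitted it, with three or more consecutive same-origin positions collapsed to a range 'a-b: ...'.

Answer: the defect is in main at line 24.
Key observation: Log line 2 is where behavior first shows: 'tally_events start: n=5 cutoff=0' appears instead of 'tally_events start: n=5 cutoff=1'.
Crash: tally_events, line 11, TypeError.
Call chain: main -> tally_events([2, 11, 1, 6, 11], 0) (called at line 26).
First divergence: position 2; shown 'tally_events start: n=5 cutoff=0' vs intended 'tally_events start: n=5 cutoff=1'.
Intended log window:
  1: run begins with 5 entries
  2: tally_events start: n=5 cutoff=1
  3: verify_load: 5 entries, threshold 1
Execution walk:
  verify_load([2, 11, 1, 6, 11], 0) -> None  [called from tally_events, line 9]
Origin of each log line:
  1: logged in main at line 25
  2: logged in tally_events at line 8
  3: logged in verify_load at line 2
  4: logged in tally_events at line 10
A correct fix: line 24: replace `0` with `1`.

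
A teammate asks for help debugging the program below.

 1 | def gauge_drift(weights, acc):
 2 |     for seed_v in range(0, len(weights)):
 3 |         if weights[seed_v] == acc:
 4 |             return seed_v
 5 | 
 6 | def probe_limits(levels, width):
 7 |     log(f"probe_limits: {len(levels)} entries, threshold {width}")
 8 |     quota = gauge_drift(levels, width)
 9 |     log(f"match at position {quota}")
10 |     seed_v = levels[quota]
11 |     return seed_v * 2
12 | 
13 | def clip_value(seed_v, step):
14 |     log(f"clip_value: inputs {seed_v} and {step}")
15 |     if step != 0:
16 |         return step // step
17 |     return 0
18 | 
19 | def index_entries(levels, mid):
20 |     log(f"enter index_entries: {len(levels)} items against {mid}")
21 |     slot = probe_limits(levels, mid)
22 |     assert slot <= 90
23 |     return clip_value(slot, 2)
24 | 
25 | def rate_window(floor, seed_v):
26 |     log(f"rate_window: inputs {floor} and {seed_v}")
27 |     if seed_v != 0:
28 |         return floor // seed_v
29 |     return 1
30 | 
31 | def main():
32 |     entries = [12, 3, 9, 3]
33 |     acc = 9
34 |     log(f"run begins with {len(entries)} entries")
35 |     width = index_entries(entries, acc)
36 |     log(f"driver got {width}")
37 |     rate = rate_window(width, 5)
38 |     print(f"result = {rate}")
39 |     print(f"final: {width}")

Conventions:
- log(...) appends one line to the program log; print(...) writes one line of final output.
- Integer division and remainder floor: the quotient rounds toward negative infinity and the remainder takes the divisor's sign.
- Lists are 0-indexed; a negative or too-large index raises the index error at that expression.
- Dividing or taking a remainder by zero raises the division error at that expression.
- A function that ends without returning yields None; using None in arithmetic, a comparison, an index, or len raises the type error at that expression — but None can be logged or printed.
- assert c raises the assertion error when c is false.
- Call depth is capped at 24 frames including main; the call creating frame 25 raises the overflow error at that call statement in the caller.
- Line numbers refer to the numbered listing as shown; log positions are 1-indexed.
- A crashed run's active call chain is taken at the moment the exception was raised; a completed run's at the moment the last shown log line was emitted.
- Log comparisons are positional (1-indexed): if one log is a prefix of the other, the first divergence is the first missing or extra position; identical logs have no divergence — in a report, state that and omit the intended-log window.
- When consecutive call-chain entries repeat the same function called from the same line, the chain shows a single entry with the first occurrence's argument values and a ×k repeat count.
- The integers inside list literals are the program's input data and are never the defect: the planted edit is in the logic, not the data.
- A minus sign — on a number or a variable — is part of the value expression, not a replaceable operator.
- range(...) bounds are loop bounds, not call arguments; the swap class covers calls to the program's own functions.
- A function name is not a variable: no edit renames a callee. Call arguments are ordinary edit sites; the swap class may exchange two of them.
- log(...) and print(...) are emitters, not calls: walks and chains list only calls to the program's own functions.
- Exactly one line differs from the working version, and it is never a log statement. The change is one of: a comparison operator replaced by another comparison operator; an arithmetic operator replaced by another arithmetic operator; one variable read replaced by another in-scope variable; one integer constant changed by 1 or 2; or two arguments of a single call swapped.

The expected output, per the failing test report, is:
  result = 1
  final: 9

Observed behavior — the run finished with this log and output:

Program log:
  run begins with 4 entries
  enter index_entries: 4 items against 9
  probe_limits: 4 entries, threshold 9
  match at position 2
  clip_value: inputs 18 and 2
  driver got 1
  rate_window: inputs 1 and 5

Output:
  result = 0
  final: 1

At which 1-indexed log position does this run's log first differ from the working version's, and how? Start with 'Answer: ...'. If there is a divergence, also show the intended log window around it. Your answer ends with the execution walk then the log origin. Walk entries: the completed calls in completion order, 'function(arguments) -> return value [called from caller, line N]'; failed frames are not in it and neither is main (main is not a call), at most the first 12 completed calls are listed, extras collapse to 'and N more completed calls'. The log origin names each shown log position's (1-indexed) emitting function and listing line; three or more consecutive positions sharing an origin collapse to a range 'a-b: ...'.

Answer: position 6 — the shown line 'driver got 1' should read 'driver got 9'.
Intended log window:
  4: match at position 2
  5: clip_value: inputs 18 and 2
  6: driver got 9
  7: rate_window: inputs 9 and 5
Execution walk:
  gauge_drift([12, 3, 9, 3], 9) -> 2  [called from probe_limits, line 8]
  probe_limits([12, 3, 9, 3], 9) -> 18  [called from index_entries, line 21]
  clip_value(18, 2) -> 1  [called from index_entries, line 23]
  index_entries([12, 3, 9, 3], 9) -> 1  [called from main, line 35]
  rate_window(1, 5) -> 0  [called from main, line 37]
Log origins:
  1: emitted by main (line 34)
  2: emitted by index_entries (line 20)
  3: emitted by probe_limits (line 7)
  4: emitted by probe_limits (line 9)
  5: emitted by clip_value (line 14)
  6: emitted by main (line 36)
  7: emitted by rate_window (line 26)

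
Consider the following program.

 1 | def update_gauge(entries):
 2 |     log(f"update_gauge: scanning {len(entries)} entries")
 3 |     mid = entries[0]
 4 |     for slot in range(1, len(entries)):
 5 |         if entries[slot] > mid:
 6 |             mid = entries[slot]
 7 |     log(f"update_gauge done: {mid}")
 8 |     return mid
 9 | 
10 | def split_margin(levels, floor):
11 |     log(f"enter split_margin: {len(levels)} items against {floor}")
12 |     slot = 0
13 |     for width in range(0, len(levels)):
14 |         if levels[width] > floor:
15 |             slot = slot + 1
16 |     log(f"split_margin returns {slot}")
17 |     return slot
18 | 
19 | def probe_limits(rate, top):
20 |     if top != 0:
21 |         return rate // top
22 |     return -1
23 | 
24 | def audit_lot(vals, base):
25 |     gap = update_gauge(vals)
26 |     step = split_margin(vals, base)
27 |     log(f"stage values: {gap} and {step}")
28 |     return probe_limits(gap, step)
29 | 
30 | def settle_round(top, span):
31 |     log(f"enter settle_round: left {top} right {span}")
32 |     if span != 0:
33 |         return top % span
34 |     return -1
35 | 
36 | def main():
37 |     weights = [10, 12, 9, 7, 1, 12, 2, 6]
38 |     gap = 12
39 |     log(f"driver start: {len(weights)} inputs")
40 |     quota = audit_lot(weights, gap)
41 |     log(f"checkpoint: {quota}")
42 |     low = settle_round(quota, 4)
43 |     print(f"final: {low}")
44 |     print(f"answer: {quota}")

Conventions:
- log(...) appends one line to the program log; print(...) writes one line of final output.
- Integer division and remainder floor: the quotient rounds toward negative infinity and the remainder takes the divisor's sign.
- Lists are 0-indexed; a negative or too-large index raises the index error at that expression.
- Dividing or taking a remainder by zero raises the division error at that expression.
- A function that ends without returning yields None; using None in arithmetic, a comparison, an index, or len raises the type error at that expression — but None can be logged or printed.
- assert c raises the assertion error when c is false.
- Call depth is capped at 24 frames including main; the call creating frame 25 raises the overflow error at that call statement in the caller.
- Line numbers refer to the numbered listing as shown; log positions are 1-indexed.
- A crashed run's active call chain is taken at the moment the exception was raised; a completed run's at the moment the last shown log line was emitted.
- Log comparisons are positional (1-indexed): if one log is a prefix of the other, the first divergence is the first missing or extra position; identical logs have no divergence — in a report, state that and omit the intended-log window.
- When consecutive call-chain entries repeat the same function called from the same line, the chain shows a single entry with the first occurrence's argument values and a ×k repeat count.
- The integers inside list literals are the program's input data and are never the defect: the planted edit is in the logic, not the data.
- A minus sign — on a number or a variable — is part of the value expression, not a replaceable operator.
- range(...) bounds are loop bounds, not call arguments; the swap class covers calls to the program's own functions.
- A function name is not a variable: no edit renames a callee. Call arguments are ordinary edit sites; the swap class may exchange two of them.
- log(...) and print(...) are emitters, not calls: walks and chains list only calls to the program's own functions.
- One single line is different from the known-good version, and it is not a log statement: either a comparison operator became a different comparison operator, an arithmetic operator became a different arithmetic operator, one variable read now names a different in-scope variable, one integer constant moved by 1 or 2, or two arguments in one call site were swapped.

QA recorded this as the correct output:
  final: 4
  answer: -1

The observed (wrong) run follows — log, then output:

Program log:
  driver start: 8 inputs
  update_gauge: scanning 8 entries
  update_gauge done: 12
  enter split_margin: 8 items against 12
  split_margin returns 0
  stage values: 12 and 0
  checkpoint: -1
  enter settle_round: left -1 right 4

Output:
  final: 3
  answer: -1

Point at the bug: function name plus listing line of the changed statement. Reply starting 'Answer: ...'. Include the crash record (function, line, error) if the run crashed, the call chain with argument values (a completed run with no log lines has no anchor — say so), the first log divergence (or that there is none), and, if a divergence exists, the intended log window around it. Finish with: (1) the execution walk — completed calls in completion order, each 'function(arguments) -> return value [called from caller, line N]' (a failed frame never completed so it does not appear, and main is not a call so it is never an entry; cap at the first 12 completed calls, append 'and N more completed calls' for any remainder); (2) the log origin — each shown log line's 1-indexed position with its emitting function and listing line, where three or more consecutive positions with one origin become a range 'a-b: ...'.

Answer: the defect is in main at line 42.
Key fact: Everything matches until log position 8, which reads 'enter settle_round: left -1 right 4' in place of 'enter settle_round: left -1 right 5'.
Call chain: main -> settle_round(-1, 4) (called at line 42).
First divergence: at position 8 the run shows 'enter settle_round: left -1 right 4' where the working version logs 'enter settle_round: left -1 right 5'.
Intended log window:
  6: stage values: 12 and 0
  7: checkpoint: -1
  8: enter settle_round: left -1 right 5
Execution walk:
  update_gauge([10, 12, 9, 7, 1, 12, 2, 6]) -> 12  [called from audit_lot, line 25]
  split_margin([10, 12, 9, 7, 1, 12, 2, 6], 12) -> 0  [called from audit_lot, line 26]
  probe_limits(12, 0) -> -1  [called from audit_lot, line 28]
  audit_lot([10, 12, 9, 7, 1, 12, 2, 6], 12) -> -1  [called from main, line 40]
  settle_round(-1, 4) -> 3  [called from main, line 42]
Log line origins:
  1: from main, line 39
  2: from update_gauge, line 2
  3: from update_gauge, line 7
  4: from split_margin, line 11
  5: from split_margin, line 16
  6: from audit_lot, line 27
  7: from main, line 41
  8: from settle_round, line 31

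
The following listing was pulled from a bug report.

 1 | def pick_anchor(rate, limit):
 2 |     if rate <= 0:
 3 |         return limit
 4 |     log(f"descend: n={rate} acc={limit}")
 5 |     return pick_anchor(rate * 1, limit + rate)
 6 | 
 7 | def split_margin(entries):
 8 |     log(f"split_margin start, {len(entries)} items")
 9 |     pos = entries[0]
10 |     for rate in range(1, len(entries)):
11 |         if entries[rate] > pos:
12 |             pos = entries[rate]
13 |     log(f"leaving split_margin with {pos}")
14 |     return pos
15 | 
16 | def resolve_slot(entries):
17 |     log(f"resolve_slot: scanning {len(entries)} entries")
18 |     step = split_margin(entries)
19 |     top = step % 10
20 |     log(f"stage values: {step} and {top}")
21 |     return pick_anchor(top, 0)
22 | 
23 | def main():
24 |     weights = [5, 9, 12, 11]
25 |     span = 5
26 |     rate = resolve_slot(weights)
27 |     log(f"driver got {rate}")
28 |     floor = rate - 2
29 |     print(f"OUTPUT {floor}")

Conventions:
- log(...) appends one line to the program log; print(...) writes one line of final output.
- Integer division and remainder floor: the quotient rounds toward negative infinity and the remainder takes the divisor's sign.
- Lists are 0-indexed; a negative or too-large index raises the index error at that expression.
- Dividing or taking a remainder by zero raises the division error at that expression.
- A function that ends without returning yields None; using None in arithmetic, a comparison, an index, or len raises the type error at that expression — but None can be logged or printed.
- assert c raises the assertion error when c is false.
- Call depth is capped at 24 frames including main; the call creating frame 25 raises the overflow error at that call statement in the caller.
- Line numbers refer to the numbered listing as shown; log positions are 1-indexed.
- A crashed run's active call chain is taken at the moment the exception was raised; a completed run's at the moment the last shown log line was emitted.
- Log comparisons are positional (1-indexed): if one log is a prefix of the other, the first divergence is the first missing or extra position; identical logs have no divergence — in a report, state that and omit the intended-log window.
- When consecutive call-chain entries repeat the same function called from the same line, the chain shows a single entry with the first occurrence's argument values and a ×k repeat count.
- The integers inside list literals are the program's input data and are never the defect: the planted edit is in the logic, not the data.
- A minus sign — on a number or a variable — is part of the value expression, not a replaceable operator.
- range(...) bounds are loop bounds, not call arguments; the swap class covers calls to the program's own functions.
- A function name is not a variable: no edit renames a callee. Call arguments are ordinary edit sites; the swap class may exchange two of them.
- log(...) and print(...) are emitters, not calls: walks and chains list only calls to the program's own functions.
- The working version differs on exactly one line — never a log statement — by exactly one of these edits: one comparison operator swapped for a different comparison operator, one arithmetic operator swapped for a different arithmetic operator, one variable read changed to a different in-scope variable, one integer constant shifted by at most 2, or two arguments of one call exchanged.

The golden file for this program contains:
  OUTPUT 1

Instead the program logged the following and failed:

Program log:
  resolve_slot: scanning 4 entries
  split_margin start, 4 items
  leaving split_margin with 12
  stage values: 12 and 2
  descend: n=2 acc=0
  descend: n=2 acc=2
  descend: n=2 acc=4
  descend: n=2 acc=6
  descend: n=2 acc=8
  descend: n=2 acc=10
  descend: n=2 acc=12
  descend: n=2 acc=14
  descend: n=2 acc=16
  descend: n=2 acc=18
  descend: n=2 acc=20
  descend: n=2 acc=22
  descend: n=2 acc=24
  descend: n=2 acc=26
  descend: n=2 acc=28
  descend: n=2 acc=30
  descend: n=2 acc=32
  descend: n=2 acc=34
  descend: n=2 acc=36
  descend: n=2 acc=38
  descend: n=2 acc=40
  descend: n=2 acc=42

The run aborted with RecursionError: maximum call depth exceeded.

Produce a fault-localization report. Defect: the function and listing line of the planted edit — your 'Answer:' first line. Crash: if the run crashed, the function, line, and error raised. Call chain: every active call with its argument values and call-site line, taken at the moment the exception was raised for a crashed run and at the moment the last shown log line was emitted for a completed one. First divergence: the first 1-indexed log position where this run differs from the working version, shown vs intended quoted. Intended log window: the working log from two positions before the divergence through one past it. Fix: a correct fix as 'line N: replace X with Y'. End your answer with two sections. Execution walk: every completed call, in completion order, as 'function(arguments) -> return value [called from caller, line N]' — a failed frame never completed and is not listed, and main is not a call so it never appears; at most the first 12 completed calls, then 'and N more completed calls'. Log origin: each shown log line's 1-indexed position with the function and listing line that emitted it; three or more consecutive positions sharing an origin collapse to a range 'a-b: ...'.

Answer: the defect is in pick_anchor at line 5.
The tell: At log position 6 the runs split — shown 'descend: n=2 acc=2', but the working version logs 'descend: n=1 acc=2'.
Crash: pick_anchor, line 5, RecursionError.
Call chain: main -> resolve_slot([5, 9, 12, 11]) (called at line 26) -> pick_anchor(2, 0) (called at line 21) -> pick_anchor(2, 2) (called at line 5) ×21.
First divergence: position 6 — the shown line 'descend: n=2 acc=2' should read 'descend: n=1 acc=2'.
Intended log window:
  4: stage values: 12 and 2
  5: descend: n=2 acc=0
  6: descend: n=1 acc=2
  7: driver got 3
Execution walk:
  split_margin([5, 9, 12, 11]) -> 12  [called from resolve_slot, line 18]
Origin of each log line:
  1 — resolve_slot, line 17
  2 — split_margin, line 8
  3 — split_margin, line 13
  4 — resolve_slot, line 20
  5-26 — pick_anchor, line 4
A correct fix: line 5: replace `*` with `-`.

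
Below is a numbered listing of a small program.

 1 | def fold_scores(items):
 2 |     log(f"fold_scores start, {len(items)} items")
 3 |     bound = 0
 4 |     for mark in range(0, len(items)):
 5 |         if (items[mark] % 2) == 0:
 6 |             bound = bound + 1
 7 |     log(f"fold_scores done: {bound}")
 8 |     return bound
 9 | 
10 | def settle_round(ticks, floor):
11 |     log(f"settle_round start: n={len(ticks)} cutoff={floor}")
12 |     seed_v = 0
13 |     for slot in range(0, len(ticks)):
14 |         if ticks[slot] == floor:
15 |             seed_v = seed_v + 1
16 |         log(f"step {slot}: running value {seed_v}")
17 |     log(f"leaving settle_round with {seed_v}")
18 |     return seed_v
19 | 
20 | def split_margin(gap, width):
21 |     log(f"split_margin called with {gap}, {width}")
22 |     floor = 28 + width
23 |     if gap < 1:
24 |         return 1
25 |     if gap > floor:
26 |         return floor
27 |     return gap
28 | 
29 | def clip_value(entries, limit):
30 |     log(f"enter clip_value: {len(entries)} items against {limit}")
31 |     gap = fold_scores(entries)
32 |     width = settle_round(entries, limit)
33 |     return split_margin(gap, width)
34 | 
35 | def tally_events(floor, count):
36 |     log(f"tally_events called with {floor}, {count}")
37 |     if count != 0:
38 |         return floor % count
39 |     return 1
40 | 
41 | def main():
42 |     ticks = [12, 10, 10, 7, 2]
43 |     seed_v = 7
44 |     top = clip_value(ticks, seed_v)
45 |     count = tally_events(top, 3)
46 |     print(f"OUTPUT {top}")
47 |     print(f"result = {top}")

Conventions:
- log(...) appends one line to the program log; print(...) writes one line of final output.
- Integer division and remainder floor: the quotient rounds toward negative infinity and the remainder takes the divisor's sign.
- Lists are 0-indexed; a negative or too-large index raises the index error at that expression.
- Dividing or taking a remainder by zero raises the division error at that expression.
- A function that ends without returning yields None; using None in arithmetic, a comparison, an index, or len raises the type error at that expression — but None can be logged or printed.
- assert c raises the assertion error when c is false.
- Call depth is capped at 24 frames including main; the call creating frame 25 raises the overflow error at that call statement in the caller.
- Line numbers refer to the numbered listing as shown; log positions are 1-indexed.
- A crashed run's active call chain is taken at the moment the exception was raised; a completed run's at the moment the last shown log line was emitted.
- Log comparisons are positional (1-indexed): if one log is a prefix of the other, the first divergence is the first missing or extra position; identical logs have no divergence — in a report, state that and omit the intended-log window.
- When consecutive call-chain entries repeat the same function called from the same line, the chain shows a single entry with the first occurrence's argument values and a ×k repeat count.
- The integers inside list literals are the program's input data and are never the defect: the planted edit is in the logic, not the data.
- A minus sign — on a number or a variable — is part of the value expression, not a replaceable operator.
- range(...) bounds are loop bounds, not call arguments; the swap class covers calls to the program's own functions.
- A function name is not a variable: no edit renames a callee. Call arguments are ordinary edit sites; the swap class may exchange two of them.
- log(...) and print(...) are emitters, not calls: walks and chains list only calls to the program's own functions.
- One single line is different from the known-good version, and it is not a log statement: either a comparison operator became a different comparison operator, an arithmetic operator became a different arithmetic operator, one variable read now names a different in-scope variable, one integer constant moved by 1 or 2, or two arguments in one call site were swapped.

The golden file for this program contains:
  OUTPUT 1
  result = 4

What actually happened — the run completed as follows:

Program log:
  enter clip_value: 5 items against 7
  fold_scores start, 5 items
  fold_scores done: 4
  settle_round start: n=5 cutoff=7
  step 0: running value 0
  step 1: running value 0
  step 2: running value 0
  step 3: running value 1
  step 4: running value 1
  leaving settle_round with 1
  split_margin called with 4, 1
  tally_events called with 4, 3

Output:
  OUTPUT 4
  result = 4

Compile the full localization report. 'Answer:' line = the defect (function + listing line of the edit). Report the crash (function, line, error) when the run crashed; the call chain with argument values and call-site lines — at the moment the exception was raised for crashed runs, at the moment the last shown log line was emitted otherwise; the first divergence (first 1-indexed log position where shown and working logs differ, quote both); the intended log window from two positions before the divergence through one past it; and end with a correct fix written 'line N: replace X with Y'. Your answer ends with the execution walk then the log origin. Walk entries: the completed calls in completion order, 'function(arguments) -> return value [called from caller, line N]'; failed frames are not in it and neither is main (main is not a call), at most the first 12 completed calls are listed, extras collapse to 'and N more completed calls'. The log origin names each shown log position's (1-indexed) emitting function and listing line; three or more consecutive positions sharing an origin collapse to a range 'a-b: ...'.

Answer: the defect is in main at line 46.
Core observation: Every logged value matches the working version; the printed result is what differs.
Call chain: main -> tally_events(4, 3) (called at line 45).
First divergence: none — the logs agree in full.
Execution walk:
  fold_scores([12, 10, 10, 7, 2]) -> 4  [called from clip_value, line 31]
  settle_round([12, 10, 10, 7, 2], 7) -> 1  [called from clip_value, line 32]
  split_margin(4, 1) -> 4  [called from clip_value, line 33]
  clip_value([12, 10, 10, 7, 2], 7) -> 4  [called from main, line 44]
  tally_events(4, 3) -> 1  [called from main, line 45]
Origin of each log line:
  1: from clip_value, line 30
  2: from fold_scores, line 2
  3: from fold_scores, line 7
  4: from settle_round, line 11
  5-9: from settle_round, line 16
  10: from settle_round, line 17
  11: from split_margin, line 21
  12: from tally_events, line 36
A correct fix: line 46: replace `top` with `count`.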